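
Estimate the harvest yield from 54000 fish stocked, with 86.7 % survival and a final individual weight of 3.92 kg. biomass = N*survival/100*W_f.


Survivors = 54000 * 86.7/100 = 46818 fish
Harvest biomass = survivors * W_f = 46818 * 3.92 = 183526.56 kg

183526.56 kg


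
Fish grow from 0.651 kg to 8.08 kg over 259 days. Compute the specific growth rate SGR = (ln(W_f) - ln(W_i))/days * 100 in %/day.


ln(W_f) = ln(8.08) = 2.0893919
ln(W_i) = ln(0.651) = -0.42924564
ln(W_f) - ln(W_i) = 2.0893919 - -0.42924564 = 2.5186375
SGR = 2.5186375 / 259 * 100 = 0.972447 %/day

0.972447 %/day


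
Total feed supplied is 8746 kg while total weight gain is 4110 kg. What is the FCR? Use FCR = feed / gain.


FCR = feed consumed / weight gained
FCR = 8746 kg / 4110 kg = 2.12798

2.12798


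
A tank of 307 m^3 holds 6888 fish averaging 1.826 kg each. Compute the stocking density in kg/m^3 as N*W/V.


Total biomass = 6888 fish * 1.826 kg = 12577.488 kg
Density = total biomass / volume = 12577.488 / 307 = 40.969 kg/m^3

40.969 kg/m^3


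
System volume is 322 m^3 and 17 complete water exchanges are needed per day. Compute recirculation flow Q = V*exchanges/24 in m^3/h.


Daily recirculation volume = 322 m^3 * 17 = 5474 m^3/day
Flow rate Q = daily volume / 24 h = 5474 / 24 = 228.083 m^3/h

228.083 m^3/h


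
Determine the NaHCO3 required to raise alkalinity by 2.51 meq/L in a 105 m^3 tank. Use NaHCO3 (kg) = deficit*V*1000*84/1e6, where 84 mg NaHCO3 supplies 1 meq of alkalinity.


Tank volume in L = 105 m^3 * 1000 = 105000 L
Total meq required = 2.51 meq/L * 105000 L = 263550 meq
NaHCO3 mass = 263550 meq * 84 mg/meq / 1e6 = 22.1382 kg

22.1382 kg


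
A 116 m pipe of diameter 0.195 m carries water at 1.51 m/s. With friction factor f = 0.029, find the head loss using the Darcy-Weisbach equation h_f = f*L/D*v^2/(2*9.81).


v^2 = 1.51^2 = 2.2801 m^2/s^2
L/D = 116/0.195 = 594.87179
h_f = f*(L/D)*v^2/(2g) = 0.029 * 594.87179 * 2.2801 / 19.62 = 2.00482 m

2.00482 m


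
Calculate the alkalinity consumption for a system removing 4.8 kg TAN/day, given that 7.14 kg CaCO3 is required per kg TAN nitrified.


Alkalinity factor: 7.14 kg CaCO3 consumed per kg TAN nitrified
alk = 4.8 kg TAN * 7.14 = 34.272 kg CaCO3/day

34.272 kg CaCO3/day


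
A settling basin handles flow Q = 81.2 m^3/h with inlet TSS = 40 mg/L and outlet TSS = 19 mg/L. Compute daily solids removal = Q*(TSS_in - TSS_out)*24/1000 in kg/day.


Concentration drop: TSS_in - TSS_out = 40 - 19 = 21 mg/L
Hourly solids removed = Q * dTSS = 81.2 m^3/h * 21 mg/L = 1705.2 g/h  (m^3/h * mg/L = g/h)
Daily solids removed = 1705.2 * 24 = 40924.8 g/day
Convert g to kg: 40924.8 / 1000 = 40.9248 kg/day

40.9248 kg/day


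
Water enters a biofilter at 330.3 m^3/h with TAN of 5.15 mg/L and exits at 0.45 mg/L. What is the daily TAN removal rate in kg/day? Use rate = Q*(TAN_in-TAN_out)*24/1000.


Concentration drop: TAN_in - TAN_out = 5.15 - 0.45 = 4.7 mg/L
Hourly TAN removed = Q * dTAN = 330.3 m^3/h * 4.7 mg/L = 1552.41 g/h  (m^3/h * mg/L = g/h)
Daily TAN removed = 1552.41 * 24 = 37257.84 g/day
Convert to kg/day: 37257.84 / 1000 = 37.25784 kg/day

37.25784 kg/day


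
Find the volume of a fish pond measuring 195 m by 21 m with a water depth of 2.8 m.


Base area = L * W = 195 * 21 = 4095 m^2
Volume = area * depth = 4095 * 2.8 = 11466 m^3

11466 m^3


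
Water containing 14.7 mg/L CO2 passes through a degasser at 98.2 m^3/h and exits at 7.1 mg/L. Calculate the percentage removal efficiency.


CO2_out / CO2_in = 7.1 / 14.7 = 0.4829932
Fraction remaining = 0.4829932
efficiency = (1 - 0.4829932) * 100 = 51.7007 %

51.7007 %


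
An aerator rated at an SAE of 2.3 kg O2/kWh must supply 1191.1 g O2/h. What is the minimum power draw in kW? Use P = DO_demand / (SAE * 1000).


SAE in g O2/kWh = 2.3 * 1000 = 2300 g/kWh
P = DO_demand / SAE_g = 1191.1 / 2300 = 0.51787 kW

0.51787 kW


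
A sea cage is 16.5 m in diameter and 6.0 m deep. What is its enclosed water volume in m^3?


r = d/2 = 16.5/2 = 8.25 m
Base area = pi*r^2 = pi*8.25^2 = 213.82465 m^2
Volume = 213.82465 * 6.0 = 1282.95 m^3

1282.95 m^3


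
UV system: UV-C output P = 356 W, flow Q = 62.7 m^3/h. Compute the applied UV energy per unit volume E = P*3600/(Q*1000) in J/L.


Energy delivered per hour = 356 W * 3600 s = 1281600 J/h
Volume treated per hour = 62.7 m^3/h * 1000 = 62700 L/h
dose = 1281600 / 62700 = 20.4402 J/L

20.4402 J/L


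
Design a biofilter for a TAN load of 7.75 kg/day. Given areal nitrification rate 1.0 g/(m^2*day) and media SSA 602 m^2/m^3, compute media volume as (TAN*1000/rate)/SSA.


A = 7.75*1000 / 1.0 = 7750 m^2
V = 7750 / 602 = 12.8738

12.8738 m^3


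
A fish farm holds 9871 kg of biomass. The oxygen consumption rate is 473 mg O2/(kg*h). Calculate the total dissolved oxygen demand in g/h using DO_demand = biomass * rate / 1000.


Total O2 consumption (mg/h) = 9871 kg * 473 mg/(kg*h) = 4668983 mg/h
Convert to g/h: 4668983 / 1000 = 4668.983 g/h

4668.983 g/h


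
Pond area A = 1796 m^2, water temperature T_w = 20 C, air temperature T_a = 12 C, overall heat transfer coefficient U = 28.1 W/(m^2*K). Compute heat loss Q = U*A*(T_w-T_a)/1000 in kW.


Temperature difference dT = 20 - 12 = 8 K
Heat loss (W) = U * A * dT = 28.1 * 1796 * 8 = 403740.8 W
Convert to kW: 403740.8 / 1000 = 403.7408 kW

403.7408 kW


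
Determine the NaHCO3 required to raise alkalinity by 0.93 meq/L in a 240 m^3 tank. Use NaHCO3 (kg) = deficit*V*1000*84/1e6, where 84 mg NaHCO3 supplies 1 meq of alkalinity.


Tank volume in L = 240 m^3 * 1000 = 240000 L
Total meq required = 0.93 meq/L * 240000 L = 223200 meq
NaHCO3 mass = 223200 meq * 84 mg/meq / 1e6 = 18.7488 kg

18.7488 kg


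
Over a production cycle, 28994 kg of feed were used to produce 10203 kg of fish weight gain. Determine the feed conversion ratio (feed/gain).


FCR = feed consumed / weight gained
FCR = 28994 kg / 10203 kg = 2.84171

2.84171


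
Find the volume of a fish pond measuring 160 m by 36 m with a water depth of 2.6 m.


Base area = L * W = 160 * 36 = 5760 m^2
Volume = area * depth = 5760 * 2.6 = 14976 m^3

14976 m^3


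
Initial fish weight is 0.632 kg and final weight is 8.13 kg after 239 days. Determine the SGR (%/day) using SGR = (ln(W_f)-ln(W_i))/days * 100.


ln(W_f) = ln(8.13) = 2.0955609
ln(W_i) = ln(0.632) = -0.45886588
ln(W_f) - ln(W_i) = 2.0955609 - -0.45886588 = 2.5544268
SGR = 2.5544268 / 239 * 100 = 1.0688 %/day

1.0688 %/day


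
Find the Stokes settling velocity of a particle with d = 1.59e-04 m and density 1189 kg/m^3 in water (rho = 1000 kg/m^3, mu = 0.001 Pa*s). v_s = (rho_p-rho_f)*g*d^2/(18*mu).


Density difference: rho_p - rho_f = 1189 - 1000 = 189 kg/m^3
d^2 = (1.59e-04)^2 = 2.5281e-08 m^2
Numerator = (rho_p - rho_f) * g * d^2 = 189 * 9.81 * 2.5281e-08 = 4.6873249e-05
Denominator = 18 * mu = 18 * 0.001 = 0.018
v_s = 4.6873249e-05 / 0.018 = 0.00260407 m/s
Check: Re = rho_f * v_s * d / mu = 1000 * 0.00260407 * 1.59e-04 / 0.001 = 0.414 < 1, so Stokes' law applies.

0.00260407 m/s


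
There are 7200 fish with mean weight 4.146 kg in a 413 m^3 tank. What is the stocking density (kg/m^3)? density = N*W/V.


Total biomass = 7200 fish * 4.146 kg = 29851.2 kg
Density = total biomass / volume = 29851.2 / 413 = 72.2789 kg/m^3

72.2789 kg/m^3


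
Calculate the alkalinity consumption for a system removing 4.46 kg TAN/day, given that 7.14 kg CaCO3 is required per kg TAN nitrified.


Alkalinity factor: 7.14 kg CaCO3 consumed per kg TAN nitrified
alk = 4.46 kg TAN * 7.14 = 31.8444 kg CaCO3/day

31.8444 kg CaCO3/day


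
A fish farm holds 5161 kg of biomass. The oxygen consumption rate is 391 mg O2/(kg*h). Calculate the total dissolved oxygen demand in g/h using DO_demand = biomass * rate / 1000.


Total O2 consumption (mg/h) = 5161 kg * 391 mg/(kg*h) = 2017951 mg/h
Convert to g/h: 2017951 / 1000 = 2017.951 g/h

2017.951 g/h


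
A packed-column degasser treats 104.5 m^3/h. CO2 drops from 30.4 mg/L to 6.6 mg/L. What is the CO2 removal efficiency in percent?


CO2_out / CO2_in = 6.6 / 30.4 = 0.21710526
Fraction remaining = 0.21710526
efficiency = (1 - 0.21710526) * 100 = 78.2895 %

78.2895 %


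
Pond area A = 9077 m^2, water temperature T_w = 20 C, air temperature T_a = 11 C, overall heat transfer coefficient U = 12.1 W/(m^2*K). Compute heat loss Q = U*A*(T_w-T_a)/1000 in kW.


Temperature difference dT = 20 - 11 = 9 K
Heat loss (W) = U * A * dT = 12.1 * 9077 * 9 = 988485.3 W
Convert to kW: 988485.3 / 1000 = 988.4853 kW

988.4853 kW


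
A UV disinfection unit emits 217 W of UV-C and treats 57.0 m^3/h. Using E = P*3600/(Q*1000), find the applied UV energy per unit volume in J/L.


Energy delivered per hour = 217 W * 3600 s = 781200 J/h
Volume treated per hour = 57.0 m^3/h * 1000 = 57000 L/h
dose = 781200 / 57000 = 13.7053 J/L

13.7053 J/L


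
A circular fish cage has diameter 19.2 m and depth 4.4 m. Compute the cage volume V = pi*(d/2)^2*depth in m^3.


r = d/2 = 19.2/2 = 9.6 m
Base area = pi*r^2 = pi*9.6^2 = 289.52918 m^2
Volume = 289.52918 * 4.4 = 1273.93 m^3

1273.93 m^3


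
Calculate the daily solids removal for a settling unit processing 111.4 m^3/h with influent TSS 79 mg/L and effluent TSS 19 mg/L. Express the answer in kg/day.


Concentration drop: TSS_in - TSS_out = 79 - 19 = 60 mg/L
Hourly solids removed = Q * dTSS = 111.4 m^3/h * 60 mg/L = 6684 g/h  (m^3/h * mg/L = g/h)
Daily solids removed = 6684 * 24 = 160416 g/day
Convert g to kg: 160416 / 1000 = 160.416 kg/day

160.416 kg/day


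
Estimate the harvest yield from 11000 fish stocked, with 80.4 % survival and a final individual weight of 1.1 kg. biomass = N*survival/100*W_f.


Survivors = 11000 * 80.4/100 = 8844 fish
Harvest biomass = survivors * W_f = 8844 * 1.1 = 9728.4 kg

9728.4 kg


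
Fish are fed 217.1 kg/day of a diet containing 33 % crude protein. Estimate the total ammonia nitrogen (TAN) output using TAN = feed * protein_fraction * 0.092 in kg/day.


Protein in feed = 217.1 * 33/100 = 71.643 kg/day
TAN = protein * 0.092 = 71.643 * 0.092 = 6.591156 kg/day

6.591156 kg/day


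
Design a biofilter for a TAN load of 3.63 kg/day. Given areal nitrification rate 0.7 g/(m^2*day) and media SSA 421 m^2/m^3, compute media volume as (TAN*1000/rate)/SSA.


A = 3.63*1000 / 0.7 = 5185.7143 m^2
V = 5185.7143 / 421 = 12.3176

12.3176 m^3


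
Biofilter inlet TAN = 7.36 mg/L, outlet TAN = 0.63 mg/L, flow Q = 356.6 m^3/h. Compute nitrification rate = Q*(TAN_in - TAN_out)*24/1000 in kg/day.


Concentration drop: TAN_in - TAN_out = 7.36 - 0.63 = 6.73 mg/L
Hourly TAN removed = Q * dTAN = 356.6 m^3/h * 6.73 mg/L = 2399.918 g/h  (m^3/h * mg/L = g/h)
Daily TAN removed = 2399.918 * 24 = 57598.032 g/day
Convert to kg/day: 57598.032 / 1000 = 57.598032 kg/day

57.598032 kg/day


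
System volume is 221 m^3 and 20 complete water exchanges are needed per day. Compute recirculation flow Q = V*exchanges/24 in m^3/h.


Daily recirculation volume = 221 m^3 * 20 = 4420 m^3/day
Flow rate Q = daily volume / 24 h = 4420 / 24 = 184.167 m^3/h

184.167 m^3/h


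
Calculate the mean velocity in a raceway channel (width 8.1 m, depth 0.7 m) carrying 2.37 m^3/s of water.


Cross-sectional area = W * d = 8.1 * 0.7 = 5.67 m^2
Velocity = Q / A = 2.37 / 5.67 = 0.417989 m/s

0.417989 m/s


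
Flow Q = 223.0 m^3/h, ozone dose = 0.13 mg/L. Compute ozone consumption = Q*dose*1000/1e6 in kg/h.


O3 demand (mg/h) = Q * dose * 1000 = 223.0 * 0.13 * 1000 = 28990 mg/h
Convert mg to kg: 28990 / 1e6 = 0.02899 kg/h

0.02899 kg/h


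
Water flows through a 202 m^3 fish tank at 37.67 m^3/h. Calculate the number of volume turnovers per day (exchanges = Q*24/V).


Daily flow volume = 37.67 m^3/h * 24 h = 904.08 m^3/day
Exchanges = daily flow / tank volume = 904.08 / 202 = 4.47564 exchanges/day

4.47564 exchanges/day


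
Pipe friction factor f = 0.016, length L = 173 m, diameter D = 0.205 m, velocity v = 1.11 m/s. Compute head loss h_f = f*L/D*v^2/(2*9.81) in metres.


v^2 = 1.11^2 = 1.2321 m^2/s^2
L/D = 173/0.205 = 843.90244
h_f = f*(L/D)*v^2/(2g) = 0.016 * 843.90244 * 1.2321 / 19.62 = 0.847928 m

0.847928 m


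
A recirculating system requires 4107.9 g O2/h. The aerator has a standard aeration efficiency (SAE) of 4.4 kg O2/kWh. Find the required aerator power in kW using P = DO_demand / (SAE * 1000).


SAE in g O2/kWh = 4.4 * 1000 = 4400 g/kWh
P = DO_demand / SAE_g = 4107.9 / 4400 = 0.933614 kW

0.933614 kW


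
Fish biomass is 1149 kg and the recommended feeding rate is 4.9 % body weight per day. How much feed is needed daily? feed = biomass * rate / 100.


Feeding rate fraction = 4.9% / 100 = 0.049
Daily feed = 1149 kg * 0.049 = 56.301 kg/day

56.301 kg/day


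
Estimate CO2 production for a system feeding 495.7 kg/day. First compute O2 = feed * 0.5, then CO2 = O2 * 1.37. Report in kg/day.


O2 = 495.7 * 0.5 = 247.85
CO2 = 247.85 * 1.37 = 339.5545

339.5545 kg/day


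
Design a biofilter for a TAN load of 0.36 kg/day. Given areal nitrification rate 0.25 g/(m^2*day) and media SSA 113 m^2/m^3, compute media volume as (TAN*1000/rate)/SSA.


A = 0.36*1000 / 0.25 = 1440 m^2
V = 1440 / 113 = 12.7434

12.7434 m^3


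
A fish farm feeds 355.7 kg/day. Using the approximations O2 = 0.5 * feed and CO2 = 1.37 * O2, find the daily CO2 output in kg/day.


O2 = 355.7 * 0.5 = 177.85
CO2 = 177.85 * 1.37 = 243.6545

243.6545 kg/day


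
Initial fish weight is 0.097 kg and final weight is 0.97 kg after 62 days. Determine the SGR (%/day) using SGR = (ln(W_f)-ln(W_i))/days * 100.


ln(W_f) = ln(0.97) = -0.030459207
ln(W_i) = ln(0.097) = -2.3330443
ln(W_f) - ln(W_i) = -0.030459207 - -2.3330443 = 2.3025851
SGR = 2.3025851 / 62 * 100 = 3.71385 %/day

3.71385 %/day


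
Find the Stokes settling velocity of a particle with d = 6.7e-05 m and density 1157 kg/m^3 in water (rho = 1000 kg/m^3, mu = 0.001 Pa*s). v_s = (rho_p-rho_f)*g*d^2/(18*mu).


Density difference: rho_p - rho_f = 1157 - 1000 = 157 kg/m^3
d^2 = (6.7e-05)^2 = 4.489e-09 m^2
Numerator = (rho_p - rho_f) * g * d^2 = 157 * 9.81 * 4.489e-09 = 6.9138231e-06
Denominator = 18 * mu = 18 * 0.001 = 0.018
v_s = 6.9138231e-06 / 0.018 = 3.84101e-04 m/s
Check: Re = rho_f * v_s * d / mu = 1000 * 3.84101e-04 * 6.7e-05 / 0.001 = 0.0257 < 1, so Stokes' law applies.

3.84101e-04 m/s


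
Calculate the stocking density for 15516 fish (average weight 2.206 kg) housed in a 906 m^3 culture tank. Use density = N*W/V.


Total biomass = 15516 fish * 2.206 kg = 34228.296 kg
Density = total biomass / volume = 34228.296 / 906 = 37.7796 kg/m^3

37.7796 kg/m^3


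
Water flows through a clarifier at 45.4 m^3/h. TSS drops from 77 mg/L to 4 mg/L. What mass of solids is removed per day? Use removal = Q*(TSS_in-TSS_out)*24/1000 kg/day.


Concentration drop: TSS_in - TSS_out = 77 - 4 = 73 mg/L
Hourly solids removed = Q * dTSS = 45.4 m^3/h * 73 mg/L = 3314.2 g/h  (m^3/h * mg/L = g/h)
Daily solids removed = 3314.2 * 24 = 79540.8 g/day
Convert g to kg: 79540.8 / 1000 = 79.5408 kg/day

79.5408 kg/day


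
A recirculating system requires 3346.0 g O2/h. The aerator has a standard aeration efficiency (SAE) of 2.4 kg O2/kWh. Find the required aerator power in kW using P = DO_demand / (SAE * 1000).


SAE in g O2/kWh = 2.4 * 1000 = 2400 g/kWh
P = DO_demand / SAE_g = 3346.0 / 2400 = 1.39417 kW

1.39417 kW


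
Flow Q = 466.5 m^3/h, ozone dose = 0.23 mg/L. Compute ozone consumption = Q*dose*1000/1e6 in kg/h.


O3 demand (mg/h) = Q * dose * 1000 = 466.5 * 0.23 * 1000 = 107295 mg/h
Convert mg to kg: 107295 / 1e6 = 0.107295 kg/h

0.107295 kg/h


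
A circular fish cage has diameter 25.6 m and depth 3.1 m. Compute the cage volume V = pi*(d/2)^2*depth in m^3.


r = d/2 = 25.6/2 = 12.8 m
Base area = pi*r^2 = pi*12.8^2 = 514.71854 m^2
Volume = 514.71854 * 3.1 = 1595.63 m^3

1595.63 m^3


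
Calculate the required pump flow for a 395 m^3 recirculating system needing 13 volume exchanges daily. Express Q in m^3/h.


Daily recirculation volume = 395 m^3 * 13 = 5135 m^3/day
Flow rate Q = daily volume / 24 h = 5135 / 24 = 213.958 m^3/h

213.958 m^3/h


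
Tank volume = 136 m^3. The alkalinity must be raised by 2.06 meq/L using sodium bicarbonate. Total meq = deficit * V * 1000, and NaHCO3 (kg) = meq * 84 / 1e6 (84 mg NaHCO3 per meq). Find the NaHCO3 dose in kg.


Tank volume in L = 136 m^3 * 1000 = 136000 L
Total meq required = 2.06 meq/L * 136000 L = 280160 meq
NaHCO3 mass = 280160 meq * 84 mg/meq / 1e6 = 23.5334 kg

23.5334 kg


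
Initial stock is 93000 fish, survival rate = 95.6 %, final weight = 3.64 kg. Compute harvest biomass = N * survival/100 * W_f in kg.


Survivors = 93000 * 95.6/100 = 88908 fish
Harvest biomass = survivors * W_f = 88908 * 3.64 = 323625.12 kg

323625.12 kg


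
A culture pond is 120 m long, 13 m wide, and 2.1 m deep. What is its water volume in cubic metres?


Base area = L * W = 120 * 13 = 1560 m^2
Volume = area * depth = 1560 * 2.1 = 3276 m^3

3276 m^3


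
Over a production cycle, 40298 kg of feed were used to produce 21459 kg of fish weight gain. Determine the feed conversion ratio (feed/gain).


FCR = feed consumed / weight gained
FCR = 40298 kg / 21459 kg = 1.87791

1.87791


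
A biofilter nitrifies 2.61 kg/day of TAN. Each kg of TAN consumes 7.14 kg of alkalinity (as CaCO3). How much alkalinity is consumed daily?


Alkalinity factor: 7.14 kg CaCO3 consumed per kg TAN nitrified
alk = 2.61 kg TAN * 7.14 = 18.6354 kg CaCO3/day

18.6354 kg CaCO3/day


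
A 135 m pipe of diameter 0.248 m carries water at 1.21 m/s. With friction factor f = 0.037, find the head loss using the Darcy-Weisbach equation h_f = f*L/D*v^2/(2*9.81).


v^2 = 1.21^2 = 1.4641 m^2/s^2
L/D = 135/0.248 = 544.35484
h_f = f*(L/D)*v^2/(2g) = 0.037 * 544.35484 * 1.4641 / 19.62 = 1.50299 m

1.50299 m


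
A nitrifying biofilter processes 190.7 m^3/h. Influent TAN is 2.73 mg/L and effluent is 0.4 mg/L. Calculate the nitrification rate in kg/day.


Concentration drop: TAN_in - TAN_out = 2.73 - 0.4 = 2.33 mg/L
Hourly TAN removed = Q * dTAN = 190.7 m^3/h * 2.33 mg/L = 444.331 g/h  (m^3/h * mg/L = g/h)
Daily TAN removed = 444.331 * 24 = 10663.944 g/day
Convert to kg/day: 10663.944 / 1000 = 10.663944 kg/day

10.663944 kg/day


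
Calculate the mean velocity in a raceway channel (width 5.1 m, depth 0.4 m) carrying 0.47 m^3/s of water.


Cross-sectional area = W * d = 5.1 * 0.4 = 2.04 m^2
Velocity = Q / A = 0.47 / 2.04 = 0.230392 m/s

0.230392 m/s


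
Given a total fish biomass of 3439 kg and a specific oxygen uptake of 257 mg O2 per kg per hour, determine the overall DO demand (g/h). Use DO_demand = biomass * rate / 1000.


Total O2 consumption (mg/h) = 3439 kg * 257 mg/(kg*h) = 883823 mg/h
Convert to g/h: 883823 / 1000 = 883.823 g/h

883.823 g/h


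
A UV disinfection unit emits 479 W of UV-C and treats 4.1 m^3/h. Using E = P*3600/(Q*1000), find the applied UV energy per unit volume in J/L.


Energy delivered per hour = 479 W * 3600 s = 1724400 J/h
Volume treated per hour = 4.1 m^3/h * 1000 = 4100 L/h
dose = 1724400 / 4100 = 420.585 J/L

420.585 J/L


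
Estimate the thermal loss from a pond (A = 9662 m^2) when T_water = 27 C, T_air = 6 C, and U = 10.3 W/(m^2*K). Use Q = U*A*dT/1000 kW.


Temperature difference dT = 27 - 6 = 21 K
Heat loss (W) = U * A * dT = 10.3 * 9662 * 21 = 2089890.6 W
Convert to kW: 2089890.6 / 1000 = 2089.8906 kW

2089.8906 kW


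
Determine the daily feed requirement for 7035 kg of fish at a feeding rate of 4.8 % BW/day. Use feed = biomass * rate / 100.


Feeding rate fraction = 4.8% / 100 = 0.048
Daily feed = 7035 kg * 0.048 = 337.68 kg/day

337.68 kg/day


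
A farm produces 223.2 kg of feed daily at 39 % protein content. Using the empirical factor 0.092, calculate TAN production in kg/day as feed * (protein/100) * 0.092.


Protein in feed = 223.2 * 39/100 = 87.048 kg/day
TAN = protein * 0.092 = 87.048 * 0.092 = 8.008416 kg/day

8.008416 kg/day


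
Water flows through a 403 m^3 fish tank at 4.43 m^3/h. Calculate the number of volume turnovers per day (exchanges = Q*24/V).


Daily flow volume = 4.43 m^3/h * 24 h = 106.32 m^3/day
Exchanges = daily flow / tank volume = 106.32 / 403 = 0.263821 exchanges/day

0.263821 exchanges/day


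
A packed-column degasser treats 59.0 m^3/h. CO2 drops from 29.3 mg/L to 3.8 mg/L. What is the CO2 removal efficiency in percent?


CO2_out / CO2_in = 3.8 / 29.3 = 0.12969283
Fraction remaining = 0.12969283
efficiency = (1 - 0.12969283) * 100 = 87.0307 %

87.0307 %


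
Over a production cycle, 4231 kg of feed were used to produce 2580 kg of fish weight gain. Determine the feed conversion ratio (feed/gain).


FCR = feed consumed / weight gained
FCR = 4231 kg / 2580 kg = 1.63992

1.63992


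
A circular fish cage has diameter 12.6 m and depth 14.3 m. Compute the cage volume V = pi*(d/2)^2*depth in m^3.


r = d/2 = 12.6/2 = 6.3 m
Base area = pi*r^2 = pi*6.3^2 = 124.68981 m^2
Volume = 124.68981 * 14.3 = 1783.06 m^3

1783.06 m^3


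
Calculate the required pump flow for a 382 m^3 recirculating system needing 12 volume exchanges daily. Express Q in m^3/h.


Daily recirculation volume = 382 m^3 * 12 = 4584 m^3/day
Flow rate Q = daily volume / 24 h = 4584 / 24 = 191 m^3/h

191 m^3/h


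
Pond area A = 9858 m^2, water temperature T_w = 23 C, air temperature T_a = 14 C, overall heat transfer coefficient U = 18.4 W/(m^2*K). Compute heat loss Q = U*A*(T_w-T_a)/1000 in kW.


Temperature difference dT = 23 - 14 = 9 K
Heat loss (W) = U * A * dT = 18.4 * 9858 * 9 = 1632484.8 W
Convert to kW: 1632484.8 / 1000 = 1632.4848 kW

1632.4848 kW


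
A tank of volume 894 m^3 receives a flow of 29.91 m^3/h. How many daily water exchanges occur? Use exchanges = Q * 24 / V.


Daily flow volume = 29.91 m^3/h * 24 h = 717.84 m^3/day
Exchanges = daily flow / tank volume = 717.84 / 894 = 0.802953 exchanges/day

0.802953 exchanges/day


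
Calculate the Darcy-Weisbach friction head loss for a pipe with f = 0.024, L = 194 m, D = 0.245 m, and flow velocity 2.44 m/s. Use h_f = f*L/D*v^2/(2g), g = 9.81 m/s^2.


v^2 = 2.44^2 = 5.9536 m^2/s^2
L/D = 194/0.245 = 791.83673
h_f = f*(L/D)*v^2/(2g) = 0.024 * 791.83673 * 5.9536 / 19.62 = 5.7667 m

5.7667 m


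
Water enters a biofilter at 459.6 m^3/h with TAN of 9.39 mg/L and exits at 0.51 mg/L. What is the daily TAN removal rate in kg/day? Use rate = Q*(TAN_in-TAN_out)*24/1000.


Concentration drop: TAN_in - TAN_out = 9.39 - 0.51 = 8.88 mg/L
Hourly TAN removed = Q * dTAN = 459.6 m^3/h * 8.88 mg/L = 4081.248 g/h  (m^3/h * mg/L = g/h)
Daily TAN removed = 4081.248 * 24 = 97949.952 g/day
Convert to kg/day: 97949.952 / 1000 = 97.949952 kg/day

97.949952 kg/day


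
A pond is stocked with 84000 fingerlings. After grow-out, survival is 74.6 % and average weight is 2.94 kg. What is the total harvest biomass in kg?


Survivors = 84000 * 74.6/100 = 62664 fish
Harvest biomass = survivors * W_f = 62664 * 2.94 = 184232.16 kg

184232.16 kg


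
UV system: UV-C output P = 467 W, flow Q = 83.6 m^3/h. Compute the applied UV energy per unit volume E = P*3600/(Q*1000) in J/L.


Energy delivered per hour = 467 W * 3600 s = 1681200 J/h
Volume treated per hour = 83.6 m^3/h * 1000 = 83600 L/h
dose = 1681200 / 83600 = 20.11 J/L

20.11 J/L


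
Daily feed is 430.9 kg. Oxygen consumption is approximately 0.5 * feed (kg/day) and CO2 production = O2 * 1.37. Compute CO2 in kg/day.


O2 = 430.9 * 0.5 = 215.45
CO2 = 215.45 * 1.37 = 295.1665

295.1665 kg/day


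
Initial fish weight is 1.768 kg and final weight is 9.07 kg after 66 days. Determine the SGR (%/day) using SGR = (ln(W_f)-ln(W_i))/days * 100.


ln(W_f) = ln(9.07) = 2.2049723
ln(W_i) = ln(1.768) = 0.56984896
ln(W_f) - ln(W_i) = 2.2049723 - 0.56984896 = 1.6351233
SGR = 1.6351233 / 66 * 100 = 2.47746 %/day

2.47746 %/day


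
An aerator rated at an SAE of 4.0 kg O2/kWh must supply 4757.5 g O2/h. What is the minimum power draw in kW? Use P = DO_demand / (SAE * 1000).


SAE in g O2/kWh = 4.0 * 1000 = 4000 g/kWh
P = DO_demand / SAE_g = 4757.5 / 4000 = 1.18938 kW

1.18938 kW


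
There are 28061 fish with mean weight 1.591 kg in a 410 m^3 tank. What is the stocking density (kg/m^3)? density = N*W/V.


Total biomass = 28061 fish * 1.591 kg = 44645.051 kg
Density = total biomass / volume = 44645.051 / 410 = 108.89 kg/m^3

108.89 kg/m^3


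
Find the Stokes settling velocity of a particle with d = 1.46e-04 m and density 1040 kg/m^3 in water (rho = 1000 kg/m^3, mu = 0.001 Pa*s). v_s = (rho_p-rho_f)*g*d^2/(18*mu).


Density difference: rho_p - rho_f = 1040 - 1000 = 40 kg/m^3
d^2 = (1.46e-04)^2 = 2.1316e-08 m^2
Numerator = (rho_p - rho_f) * g * d^2 = 40 * 9.81 * 2.1316e-08 = 8.3643984e-06
Denominator = 18 * mu = 18 * 0.001 = 0.018
v_s = 8.3643984e-06 / 0.018 = 4.64689e-04 m/s
Check: Re = rho_f * v_s * d / mu = 1000 * 4.64689e-04 * 1.46e-04 / 0.001 = 0.0678 < 1, so Stokes' law applies.

4.64689e-04 m/s


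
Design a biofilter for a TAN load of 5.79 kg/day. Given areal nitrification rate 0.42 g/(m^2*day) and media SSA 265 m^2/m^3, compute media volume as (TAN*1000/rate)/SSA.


A = 5.79*1000 / 0.42 = 13785.714 m^2
V = 13785.714 / 265 = 52.0216

52.0216 m^3


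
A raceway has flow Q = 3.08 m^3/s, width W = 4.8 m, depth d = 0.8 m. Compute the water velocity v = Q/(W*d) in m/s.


Cross-sectional area = W * d = 4.8 * 0.8 = 3.84 m^2
Velocity = Q / A = 3.08 / 3.84 = 0.802083 m/s

0.802083 m/s


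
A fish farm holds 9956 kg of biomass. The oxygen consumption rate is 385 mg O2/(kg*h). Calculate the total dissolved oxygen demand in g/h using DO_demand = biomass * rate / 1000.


Total O2 consumption (mg/h) = 9956 kg * 385 mg/(kg*h) = 3833060 mg/h
Convert to g/h: 3833060 / 1000 = 3833.06 g/h

3833.06 g/h


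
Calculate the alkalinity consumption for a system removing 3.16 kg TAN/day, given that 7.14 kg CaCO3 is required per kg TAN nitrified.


Alkalinity factor: 7.14 kg CaCO3 consumed per kg TAN nitrified
alk = 3.16 kg TAN * 7.14 = 22.5624 kg CaCO3/day

22.5624 kg CaCO3/day


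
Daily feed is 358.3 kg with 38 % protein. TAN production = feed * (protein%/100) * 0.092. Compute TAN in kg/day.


Protein in feed = 358.3 * 38/100 = 136.154 kg/day
TAN = protein * 0.092 = 136.154 * 0.092 = 12.526168 kg/day

12.526168 kg/day


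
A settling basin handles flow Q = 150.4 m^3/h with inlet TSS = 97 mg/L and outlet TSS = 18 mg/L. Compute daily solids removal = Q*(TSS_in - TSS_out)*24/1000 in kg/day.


Concentration drop: TSS_in - TSS_out = 97 - 18 = 79 mg/L
Hourly solids removed = Q * dTSS = 150.4 m^3/h * 79 mg/L = 11881.6 g/h  (m^3/h * mg/L = g/h)
Daily solids removed = 11881.6 * 24 = 285158.4 g/day
Convert g to kg: 285158.4 / 1000 = 285.1584 kg/day

285.1584 kg/day


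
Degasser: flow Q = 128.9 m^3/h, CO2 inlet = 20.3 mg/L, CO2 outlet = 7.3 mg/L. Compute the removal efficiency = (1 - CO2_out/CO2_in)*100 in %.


CO2_out / CO2_in = 7.3 / 20.3 = 0.35960591
Fraction remaining = 0.35960591
efficiency = (1 - 0.35960591) * 100 = 64.0394 %

64.0394 %


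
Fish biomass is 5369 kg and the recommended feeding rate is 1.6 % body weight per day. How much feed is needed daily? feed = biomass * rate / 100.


Feeding rate fraction = 1.6% / 100 = 0.016
Daily feed = 5369 kg * 0.016 = 85.904 kg/day

85.904 kg/day


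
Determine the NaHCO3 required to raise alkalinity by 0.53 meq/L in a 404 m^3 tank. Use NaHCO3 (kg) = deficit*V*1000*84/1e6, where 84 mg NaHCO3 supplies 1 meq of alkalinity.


Tank volume in L = 404 m^3 * 1000 = 404000 L
Total meq required = 0.53 meq/L * 404000 L = 214120 meq
NaHCO3 mass = 214120 meq * 84 mg/meq / 1e6 = 17.9861 kg

17.9861 kg


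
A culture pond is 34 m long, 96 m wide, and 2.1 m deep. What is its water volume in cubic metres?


Base area = L * W = 34 * 96 = 3264 m^2
Volume = area * depth = 3264 * 2.1 = 6854.4 m^3

6854.4 m^3


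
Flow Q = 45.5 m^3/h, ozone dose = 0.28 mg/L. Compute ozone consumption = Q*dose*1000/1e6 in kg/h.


O3 demand (mg/h) = Q * dose * 1000 = 45.5 * 0.28 * 1000 = 12740 mg/h
Convert mg to kg: 12740 / 1e6 = 0.01274 kg/h

0.01274 kg/h


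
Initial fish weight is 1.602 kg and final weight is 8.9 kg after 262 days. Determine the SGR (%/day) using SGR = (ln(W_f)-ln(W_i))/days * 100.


ln(W_f) = ln(8.9) = 2.1860513
ln(W_i) = ln(1.602) = 0.47125285
ln(W_f) - ln(W_i) = 2.1860513 - 0.47125285 = 1.7147984
SGR = 1.7147984 / 262 * 100 = 0.654503 %/day

0.654503 %/day


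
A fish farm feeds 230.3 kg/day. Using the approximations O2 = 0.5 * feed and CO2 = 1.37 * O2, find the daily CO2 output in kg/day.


O2 = 230.3 * 0.5 = 115.15
CO2 = 115.15 * 1.37 = 157.7555

157.7555 kg/day


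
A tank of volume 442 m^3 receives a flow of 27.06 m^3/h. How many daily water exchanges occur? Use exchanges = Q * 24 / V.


Daily flow volume = 27.06 m^3/h * 24 h = 649.44 m^3/day
Exchanges = daily flow / tank volume = 649.44 / 442 = 1.46932 exchanges/day

1.46932 exchanges/day


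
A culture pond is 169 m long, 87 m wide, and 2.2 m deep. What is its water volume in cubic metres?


Base area = L * W = 169 * 87 = 14703 m^2
Volume = area * depth = 14703 * 2.2 = 32346.6 m^3

32346.6 m^3


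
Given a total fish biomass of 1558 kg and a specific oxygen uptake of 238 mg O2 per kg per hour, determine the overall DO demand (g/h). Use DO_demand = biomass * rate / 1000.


Total O2 consumption (mg/h) = 1558 kg * 238 mg/(kg*h) = 370804 mg/h
Convert to g/h: 370804 / 1000 = 370.804 g/h

370.804 g/h


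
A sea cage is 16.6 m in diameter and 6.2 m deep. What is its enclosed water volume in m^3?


r = d/2 = 16.6/2 = 8.3 m
Base area = pi*r^2 = pi*8.3^2 = 216.42432 m^2
Volume = 216.42432 * 6.2 = 1341.83 m^3

1341.83 m^3


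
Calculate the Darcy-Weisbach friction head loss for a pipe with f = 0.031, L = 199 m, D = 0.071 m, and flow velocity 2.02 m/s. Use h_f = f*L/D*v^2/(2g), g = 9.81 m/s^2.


v^2 = 2.02^2 = 4.0804 m^2/s^2
L/D = 199/0.071 = 2802.8169
h_f = f*(L/D)*v^2/(2g) = 0.031 * 2802.8169 * 4.0804 / 19.62 = 18.0701 m

18.0701 m


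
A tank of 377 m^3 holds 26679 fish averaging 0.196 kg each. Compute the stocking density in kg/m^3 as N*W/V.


Total biomass = 26679 fish * 0.196 kg = 5229.084 kg
Density = total biomass / volume = 5229.084 / 377 = 13.8702 kg/m^3

13.8702 kg/m^3


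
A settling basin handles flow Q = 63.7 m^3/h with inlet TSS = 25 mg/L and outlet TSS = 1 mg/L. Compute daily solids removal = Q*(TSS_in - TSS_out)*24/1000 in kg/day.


Concentration drop: TSS_in - TSS_out = 25 - 1 = 24 mg/L
Hourly solids removed = Q * dTSS = 63.7 m^3/h * 24 mg/L = 1528.8 g/h  (m^3/h * mg/L = g/h)
Daily solids removed = 1528.8 * 24 = 36691.2 g/day
Convert g to kg: 36691.2 / 1000 = 36.6912 kg/day

36.6912 kg/day


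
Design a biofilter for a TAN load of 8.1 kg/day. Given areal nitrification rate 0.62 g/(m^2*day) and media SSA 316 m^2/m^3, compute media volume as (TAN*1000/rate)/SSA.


A = 8.1*1000 / 0.62 = 13064.516 m^2
V = 13064.516 / 316 = 41.3434

41.3434 m^3


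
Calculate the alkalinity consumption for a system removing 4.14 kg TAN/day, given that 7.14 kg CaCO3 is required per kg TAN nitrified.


Alkalinity factor: 7.14 kg CaCO3 consumed per kg TAN nitrified
alk = 4.14 kg TAN * 7.14 = 29.5596 kg CaCO3/day

29.5596 kg CaCO3/day


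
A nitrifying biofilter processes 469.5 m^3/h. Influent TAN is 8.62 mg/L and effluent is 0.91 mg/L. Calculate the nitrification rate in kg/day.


Concentration drop: TAN_in - TAN_out = 8.62 - 0.91 = 7.71 mg/L
Hourly TAN removed = Q * dTAN = 469.5 m^3/h * 7.71 mg/L = 3619.845 g/h  (m^3/h * mg/L = g/h)
Daily TAN removed = 3619.845 * 24 = 86876.28 g/day
Convert to kg/day: 86876.28 / 1000 = 86.87628 kg/day

86.87628 kg/day


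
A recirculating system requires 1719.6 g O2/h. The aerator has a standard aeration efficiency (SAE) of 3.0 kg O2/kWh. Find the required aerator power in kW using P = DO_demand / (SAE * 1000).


SAE in g O2/kWh = 3.0 * 1000 = 3000 g/kWh
P = DO_demand / SAE_g = 1719.6 / 3000 = 0.5732 kW

0.5732 kW


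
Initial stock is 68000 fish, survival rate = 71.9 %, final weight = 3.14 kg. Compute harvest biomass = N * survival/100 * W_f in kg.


Survivors = 68000 * 71.9/100 = 48892 fish
Harvest biomass = survivors * W_f = 48892 * 3.14 = 153520.88 kg

153520.88 kg


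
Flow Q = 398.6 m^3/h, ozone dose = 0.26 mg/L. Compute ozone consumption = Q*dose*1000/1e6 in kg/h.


O3 demand (mg/h) = Q * dose * 1000 = 398.6 * 0.26 * 1000 = 103636 mg/h
Convert mg to kg: 103636 / 1e6 = 0.103636 kg/h

0.103636 kg/h


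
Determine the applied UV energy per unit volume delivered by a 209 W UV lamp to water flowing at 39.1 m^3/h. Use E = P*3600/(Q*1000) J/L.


Energy delivered per hour = 209 W * 3600 s = 752400 J/h
Volume treated per hour = 39.1 m^3/h * 1000 = 39100 L/h
dose = 752400 / 39100 = 19.243 J/L

19.243 J/L


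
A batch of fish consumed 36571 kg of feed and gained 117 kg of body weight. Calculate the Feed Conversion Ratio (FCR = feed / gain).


FCR = feed consumed / weight gained
FCR = 36571 kg / 117 kg = 312.573

312.573


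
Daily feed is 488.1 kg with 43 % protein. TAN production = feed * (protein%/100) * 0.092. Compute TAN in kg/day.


Protein in feed = 488.1 * 43/100 = 209.883 kg/day
TAN = protein * 0.092 = 209.883 * 0.092 = 19.309236 kg/day

19.309236 kg/day


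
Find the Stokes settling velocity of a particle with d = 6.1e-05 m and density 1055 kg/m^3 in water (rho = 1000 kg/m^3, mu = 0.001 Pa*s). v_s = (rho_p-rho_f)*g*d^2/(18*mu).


Density difference: rho_p - rho_f = 1055 - 1000 = 55 kg/m^3
d^2 = (6.1e-05)^2 = 3.721e-09 m^2
Numerator = (rho_p - rho_f) * g * d^2 = 55 * 9.81 * 3.721e-09 = 2.0076656e-06
Denominator = 18 * mu = 18 * 0.001 = 0.018
v_s = 2.0076656e-06 / 0.018 = 1.11537e-04 m/s
Check: Re = rho_f * v_s * d / mu = 1000 * 1.11537e-04 * 6.1e-05 / 0.001 = 0.0068 < 1, so Stokes' law applies.

1.11537e-04 m/s


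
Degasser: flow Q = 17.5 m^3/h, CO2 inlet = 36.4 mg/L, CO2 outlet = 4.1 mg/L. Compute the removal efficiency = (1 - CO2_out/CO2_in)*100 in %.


CO2_out / CO2_in = 4.1 / 36.4 = 0.11263736
Fraction remaining = 0.11263736
efficiency = (1 - 0.11263736) * 100 = 88.7363 %

88.7363 %


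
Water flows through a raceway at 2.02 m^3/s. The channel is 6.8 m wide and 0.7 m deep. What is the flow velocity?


Cross-sectional area = W * d = 6.8 * 0.7 = 4.76 m^2
Velocity = Q / A = 2.02 / 4.76 = 0.42437 m/s

0.42437 m/s


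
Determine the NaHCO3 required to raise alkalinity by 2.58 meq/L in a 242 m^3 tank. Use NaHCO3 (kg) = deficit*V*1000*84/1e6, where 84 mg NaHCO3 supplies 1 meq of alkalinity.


Tank volume in L = 242 m^3 * 1000 = 242000 L
Total meq required = 2.58 meq/L * 242000 L = 624360 meq
NaHCO3 mass = 624360 meq * 84 mg/meq / 1e6 = 52.4462 kg

52.4462 kg


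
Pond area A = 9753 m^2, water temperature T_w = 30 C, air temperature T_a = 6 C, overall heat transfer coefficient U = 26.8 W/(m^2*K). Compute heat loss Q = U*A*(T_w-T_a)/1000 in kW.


Temperature difference dT = 30 - 6 = 24 K
Heat loss (W) = U * A * dT = 26.8 * 9753 * 24 = 6273129.6 W
Convert to kW: 6273129.6 / 1000 = 6273.1296 kW

6273.1296 kW


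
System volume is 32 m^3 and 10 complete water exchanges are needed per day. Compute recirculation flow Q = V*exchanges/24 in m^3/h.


Daily recirculation volume = 32 m^3 * 10 = 320 m^3/day
Flow rate Q = daily volume / 24 h = 320 / 24 = 13.3333 m^3/h

13.3333 m^3/h


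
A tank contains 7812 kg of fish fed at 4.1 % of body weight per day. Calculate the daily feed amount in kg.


Feeding rate fraction = 4.1% / 100 = 0.041
Daily feed = 7812 kg * 0.041 = 320.292 kg/day

320.292 kg/day


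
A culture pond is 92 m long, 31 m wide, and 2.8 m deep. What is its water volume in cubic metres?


Base area = L * W = 92 * 31 = 2852 m^2
Volume = area * depth = 2852 * 2.8 = 7985.6 m^3

7985.6 m^3


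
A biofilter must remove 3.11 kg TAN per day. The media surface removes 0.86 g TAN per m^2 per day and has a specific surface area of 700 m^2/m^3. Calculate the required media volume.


A = 3.11*1000 / 0.86 = 3616.2791 m^2
V = 3616.2791 / 700 = 5.16611

5.16611 m^3


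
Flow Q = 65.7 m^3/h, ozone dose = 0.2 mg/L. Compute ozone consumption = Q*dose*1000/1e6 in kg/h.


O3 demand (mg/h) = Q * dose * 1000 = 65.7 * 0.2 * 1000 = 13140 mg/h
Convert mg to kg: 13140 / 1e6 = 0.01314 kg/h

0.01314 kg/h


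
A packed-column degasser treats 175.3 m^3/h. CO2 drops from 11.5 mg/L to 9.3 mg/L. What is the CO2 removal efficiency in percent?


CO2_out / CO2_in = 9.3 / 11.5 = 0.80869565
Fraction remaining = 0.80869565
efficiency = (1 - 0.80869565) * 100 = 19.1304 %

19.1304 %


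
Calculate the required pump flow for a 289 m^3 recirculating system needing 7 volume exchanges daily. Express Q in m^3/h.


Daily recirculation volume = 289 m^3 * 7 = 2023 m^3/day
Flow rate Q = daily volume / 24 h = 2023 / 24 = 84.2917 m^3/h

84.2917 m^3/h


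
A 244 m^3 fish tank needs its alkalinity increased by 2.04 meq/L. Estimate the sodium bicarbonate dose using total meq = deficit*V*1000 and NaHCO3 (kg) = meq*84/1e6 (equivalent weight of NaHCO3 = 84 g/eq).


Tank volume in L = 244 m^3 * 1000 = 244000 L
Total meq required = 2.04 meq/L * 244000 L = 497760 meq
NaHCO3 mass = 497760 meq * 84 mg/meq / 1e6 = 41.8118 kg

41.8118 kg


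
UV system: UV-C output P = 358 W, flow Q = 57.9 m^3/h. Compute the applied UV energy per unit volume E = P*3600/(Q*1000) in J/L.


Energy delivered per hour = 358 W * 3600 s = 1288800 J/h
Volume treated per hour = 57.9 m^3/h * 1000 = 57900 L/h
dose = 1288800 / 57900 = 22.2591 J/L

22.2591 J/L


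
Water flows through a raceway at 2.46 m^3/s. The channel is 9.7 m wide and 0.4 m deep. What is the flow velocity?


Cross-sectional area = W * d = 9.7 * 0.4 = 3.88 m^2
Velocity = Q / A = 2.46 / 3.88 = 0.634021 m/s

0.634021 m/s


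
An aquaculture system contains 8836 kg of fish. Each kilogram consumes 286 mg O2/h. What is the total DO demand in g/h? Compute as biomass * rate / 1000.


Total O2 consumption (mg/h) = 8836 kg * 286 mg/(kg*h) = 2527096 mg/h
Convert to g/h: 2527096 / 1000 = 2527.096 g/h

2527.096 g/h


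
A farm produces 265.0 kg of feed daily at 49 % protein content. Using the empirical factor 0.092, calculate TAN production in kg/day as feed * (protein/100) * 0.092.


Protein in feed = 265.0 * 49/100 = 129.85 kg/day
TAN = protein * 0.092 = 129.85 * 0.092 = 11.9462 kg/day

11.9462 kg/day


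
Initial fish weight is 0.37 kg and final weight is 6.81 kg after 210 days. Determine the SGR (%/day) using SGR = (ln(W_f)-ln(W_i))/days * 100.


ln(W_f) = ln(6.81) = 1.9183921
ln(W_i) = ln(0.37) = -0.99425227
ln(W_f) - ln(W_i) = 1.9183921 - -0.99425227 = 2.9126444
SGR = 2.9126444 / 210 * 100 = 1.38697 %/day

1.38697 %/day


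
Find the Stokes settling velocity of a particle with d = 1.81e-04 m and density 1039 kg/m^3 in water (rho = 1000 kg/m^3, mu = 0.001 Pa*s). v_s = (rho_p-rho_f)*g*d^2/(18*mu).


Density difference: rho_p - rho_f = 1039 - 1000 = 39 kg/m^3
d^2 = (1.81e-04)^2 = 3.2761e-08 m^2
Numerator = (rho_p - rho_f) * g * d^2 = 39 * 9.81 * 3.2761e-08 = 1.2534031e-05
Denominator = 18 * mu = 18 * 0.001 = 0.018
v_s = 1.2534031e-05 / 0.018 = 6.96335e-04 m/s
Check: Re = rho_f * v_s * d / mu = 1000 * 6.96335e-04 * 1.81e-04 / 0.001 = 0.126 < 1, so Stokes' law applies.

6.96335e-04 m/s


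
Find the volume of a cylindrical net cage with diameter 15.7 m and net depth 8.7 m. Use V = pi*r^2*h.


r = d/2 = 15.7/2 = 7.85 m
Base area = pi*r^2 = pi*7.85^2 = 193.59279 m^2
Volume = 193.59279 * 8.7 = 1684.26 m^3

1684.26 m^3


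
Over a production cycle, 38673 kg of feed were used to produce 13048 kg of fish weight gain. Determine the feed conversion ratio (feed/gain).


FCR = feed consumed / weight gained
FCR = 38673 kg / 13048 kg = 2.9639

2.9639


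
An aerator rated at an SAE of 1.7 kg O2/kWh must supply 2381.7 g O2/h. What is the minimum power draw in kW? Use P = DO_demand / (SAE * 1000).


SAE in g O2/kWh = 1.7 * 1000 = 1700 g/kWh
P = DO_demand / SAE_g = 2381.7 / 1700 = 1.401 kW

1.401 kW
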